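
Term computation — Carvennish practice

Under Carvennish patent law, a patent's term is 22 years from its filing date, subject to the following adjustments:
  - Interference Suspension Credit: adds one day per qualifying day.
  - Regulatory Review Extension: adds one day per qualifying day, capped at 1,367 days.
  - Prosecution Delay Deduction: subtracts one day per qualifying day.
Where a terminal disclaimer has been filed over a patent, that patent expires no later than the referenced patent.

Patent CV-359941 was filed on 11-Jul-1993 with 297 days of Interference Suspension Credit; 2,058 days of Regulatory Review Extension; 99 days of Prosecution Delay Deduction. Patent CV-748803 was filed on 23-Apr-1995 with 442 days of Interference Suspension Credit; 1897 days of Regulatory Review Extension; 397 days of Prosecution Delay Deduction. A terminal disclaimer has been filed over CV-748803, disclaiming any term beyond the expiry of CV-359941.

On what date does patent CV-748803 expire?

Natural term of CV-748803:
  Base: filing + 22 years → 23 April 2017.
  Interference Suspension Credit: +442 days → 9 July 2018.
  Regulatory Review Extension: 1897 days claimed exceeds the 1367-day cap, so +1367 days → 6 April 2022.
  Prosecution Delay Deduction: −397 days → 5 March 2021.
Expiry of referenced patent CV-359941:
  Base: filing + 22 years → 11 July 2015.
  Interference Suspension Credit: +297 days → 3 May 2016.
  Regulatory Review Extension: 2058 days claimed exceeds the 1367-day cap, so +1367 days → 30 January 2020.
  Prosecution Delay Deduction: −99 days → 23 October 2019.
Terminal disclaimer: CV-748803 expires on the earlier of 5 March 2021 and 23 October 2019.

October 23, 2019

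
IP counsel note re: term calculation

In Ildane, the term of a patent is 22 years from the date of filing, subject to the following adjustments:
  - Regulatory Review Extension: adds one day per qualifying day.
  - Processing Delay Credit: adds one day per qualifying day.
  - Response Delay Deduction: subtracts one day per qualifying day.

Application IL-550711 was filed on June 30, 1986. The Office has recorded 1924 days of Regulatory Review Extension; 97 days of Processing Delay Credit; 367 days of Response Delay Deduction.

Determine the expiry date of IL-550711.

January 9, 2013

Base term: filing date + 22 years → 30 June 2008.
Regulatory Review Extension: +1924 days → 6 October 2013.
Processing Delay Credit: +97 days → 11 January 2014.
Response Delay Deduction: −367 days → 9 January 2013.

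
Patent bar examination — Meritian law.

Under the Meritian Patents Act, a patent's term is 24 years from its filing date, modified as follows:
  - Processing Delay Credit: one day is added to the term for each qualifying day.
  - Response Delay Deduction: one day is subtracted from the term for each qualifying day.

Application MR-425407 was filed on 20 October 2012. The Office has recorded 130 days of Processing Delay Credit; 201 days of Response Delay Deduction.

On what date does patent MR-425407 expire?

Base term: filing date + 24 years → 20 October 2036.
Processing Delay Credit: +130 days → 27 February 2037.
Response Delay Deduction: −201 days → 10 August 2036.

2036-08-10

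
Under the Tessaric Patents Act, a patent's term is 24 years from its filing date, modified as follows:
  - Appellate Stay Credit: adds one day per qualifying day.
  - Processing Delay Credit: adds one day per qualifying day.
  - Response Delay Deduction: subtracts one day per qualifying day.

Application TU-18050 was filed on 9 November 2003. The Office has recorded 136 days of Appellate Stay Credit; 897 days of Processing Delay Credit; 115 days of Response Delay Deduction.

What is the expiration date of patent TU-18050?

May 15, 2030

Base term: filing date + 24 years → 9 November 2027.
Appellate Stay Credit: +136 days → 24 March 2028.
Processing Delay Credit: +897 days → 7 September 2030.
Response Delay Deduction: −115 days → 15 May 2030.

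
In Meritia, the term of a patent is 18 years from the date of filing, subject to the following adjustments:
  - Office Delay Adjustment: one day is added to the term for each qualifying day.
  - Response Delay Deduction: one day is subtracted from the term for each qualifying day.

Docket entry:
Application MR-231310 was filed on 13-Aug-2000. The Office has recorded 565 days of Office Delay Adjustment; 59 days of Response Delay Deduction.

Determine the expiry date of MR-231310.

January 1, 2020

Base term: filing date + 18 years → 13 August 2018.
Office Delay Adjustment: +565 days → 29 February 2020.
Response Delay Deduction: −59 days → 1 January 2020.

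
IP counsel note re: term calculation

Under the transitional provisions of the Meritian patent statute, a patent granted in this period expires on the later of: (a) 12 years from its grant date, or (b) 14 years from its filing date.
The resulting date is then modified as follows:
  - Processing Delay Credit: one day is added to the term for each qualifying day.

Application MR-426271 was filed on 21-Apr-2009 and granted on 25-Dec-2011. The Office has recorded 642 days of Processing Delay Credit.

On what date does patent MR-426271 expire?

2025-09-27

(a) grant + 12 years → 25 December 2023.
(b) filing + 14 years → 21 April 2023.
Later of the two: 25 December 2023.
Processing Delay Credit: +642 days → 27 September 2025.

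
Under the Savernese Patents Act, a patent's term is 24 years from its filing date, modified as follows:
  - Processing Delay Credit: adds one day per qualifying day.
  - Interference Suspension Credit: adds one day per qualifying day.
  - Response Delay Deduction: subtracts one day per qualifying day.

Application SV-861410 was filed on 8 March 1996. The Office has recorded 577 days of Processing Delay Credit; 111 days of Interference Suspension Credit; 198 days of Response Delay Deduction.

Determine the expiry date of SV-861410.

2021-07-11

Base term: filing date + 24 years → 8 March 2020.
Processing Delay Credit: +577 days → 6 October 2021.
Interference Suspension Credit: +111 days → 25 January 2022.
Response Delay Deduction: −198 days → 11 July 2021.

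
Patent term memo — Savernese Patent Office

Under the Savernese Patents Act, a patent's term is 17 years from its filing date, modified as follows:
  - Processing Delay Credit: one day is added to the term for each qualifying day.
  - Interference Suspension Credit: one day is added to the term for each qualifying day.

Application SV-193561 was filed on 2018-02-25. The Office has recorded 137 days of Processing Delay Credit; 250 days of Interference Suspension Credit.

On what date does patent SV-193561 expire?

Base term: filing date + 17 years → 25 February 2035.
Processing Delay Credit: +137 days → 12 July 2035.
Interference Suspension Credit: +250 days → 18 March 2036.

March 18, 2036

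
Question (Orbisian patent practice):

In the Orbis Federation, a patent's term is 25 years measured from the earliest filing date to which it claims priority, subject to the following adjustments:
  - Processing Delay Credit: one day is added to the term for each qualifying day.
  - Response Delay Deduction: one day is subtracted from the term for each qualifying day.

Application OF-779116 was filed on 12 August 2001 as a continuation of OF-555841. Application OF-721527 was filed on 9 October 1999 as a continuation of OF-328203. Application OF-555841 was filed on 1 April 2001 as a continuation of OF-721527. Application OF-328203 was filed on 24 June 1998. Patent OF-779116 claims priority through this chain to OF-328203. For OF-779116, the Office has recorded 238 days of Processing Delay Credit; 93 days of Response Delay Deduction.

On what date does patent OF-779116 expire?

Earliest priority filing: 24 June 1998.
Base term: 24 June 1998 + 25 years → 24 June 2023.
Processing Delay Credit: +238 days → 17 February 2024.
Response Delay Deduction: −93 days → 16 November 2023.

November 16, 2023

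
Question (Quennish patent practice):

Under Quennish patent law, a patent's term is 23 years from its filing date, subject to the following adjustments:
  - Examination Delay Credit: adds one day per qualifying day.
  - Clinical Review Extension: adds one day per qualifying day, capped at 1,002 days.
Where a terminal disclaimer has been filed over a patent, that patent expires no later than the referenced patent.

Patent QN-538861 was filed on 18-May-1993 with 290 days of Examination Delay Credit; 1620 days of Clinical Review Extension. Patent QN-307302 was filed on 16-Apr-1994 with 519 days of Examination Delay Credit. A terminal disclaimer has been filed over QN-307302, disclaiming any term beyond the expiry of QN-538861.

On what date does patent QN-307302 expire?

Natural term of QN-307302:
  Base: filing + 23 years → 16 April 2017.
  Examination Delay Credit: +519 days → 17 September 2018.
Expiry of referenced patent QN-538861:
  Base: filing + 23 years → 18 May 2016.
  Examination Delay Credit: +290 days → 4 March 2017.
  Clinical Review Extension: 1620 days claimed exceeds the 1002-day cap, so +1002 days → 1 December 2019.
Terminal disclaimer: QN-307302 expires on the earlier of 17 September 2018 and 1 December 2019.

September 17, 2018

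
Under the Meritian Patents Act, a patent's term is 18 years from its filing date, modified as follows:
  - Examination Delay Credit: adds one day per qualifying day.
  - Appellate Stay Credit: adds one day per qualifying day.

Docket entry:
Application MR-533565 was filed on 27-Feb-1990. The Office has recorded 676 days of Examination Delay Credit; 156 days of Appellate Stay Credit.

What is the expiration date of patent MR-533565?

2010-06-08

Base term: filing date + 18 years → 27 February 2008.
Examination Delay Credit: +676 days → 3 January 2010.
Appellate Stay Credit: +156 days → 8 June 2010.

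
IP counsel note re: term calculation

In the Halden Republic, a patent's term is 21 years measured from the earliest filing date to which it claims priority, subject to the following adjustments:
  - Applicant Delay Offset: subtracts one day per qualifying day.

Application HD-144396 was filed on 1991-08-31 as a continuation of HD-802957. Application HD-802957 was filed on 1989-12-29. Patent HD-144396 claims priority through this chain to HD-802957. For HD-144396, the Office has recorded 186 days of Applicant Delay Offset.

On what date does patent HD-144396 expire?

Earliest priority filing: 29 December 1989.
Base term: 29 December 1989 + 21 years → 29 December 2010.
Applicant Delay Offset: −186 days → 26 June 2010.

2010-06-26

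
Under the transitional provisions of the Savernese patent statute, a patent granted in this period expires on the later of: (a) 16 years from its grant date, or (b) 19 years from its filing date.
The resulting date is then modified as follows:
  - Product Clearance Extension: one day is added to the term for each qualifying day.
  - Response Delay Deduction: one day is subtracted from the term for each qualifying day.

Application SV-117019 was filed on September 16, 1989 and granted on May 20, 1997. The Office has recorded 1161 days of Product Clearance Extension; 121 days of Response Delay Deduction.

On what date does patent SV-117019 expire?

(a) grant + 16 years → 20 May 2013.
(b) filing + 19 years → 16 September 2008.
Later of the two: 20 May 2013.
Product Clearance Extension: +1161 days → 24 July 2016.
Response Delay Deduction: −121 days → 25 March 2016.

March 25, 2016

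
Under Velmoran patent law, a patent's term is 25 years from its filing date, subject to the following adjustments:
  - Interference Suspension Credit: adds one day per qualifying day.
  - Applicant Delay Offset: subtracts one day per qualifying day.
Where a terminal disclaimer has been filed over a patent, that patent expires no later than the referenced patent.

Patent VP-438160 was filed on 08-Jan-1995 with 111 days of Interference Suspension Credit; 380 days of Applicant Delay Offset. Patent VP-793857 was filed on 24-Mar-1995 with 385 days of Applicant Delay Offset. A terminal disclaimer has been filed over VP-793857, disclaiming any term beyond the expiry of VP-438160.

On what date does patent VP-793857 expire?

Natural term of VP-793857:
  Base: filing + 25 years → 24 March 2020.
  Applicant Delay Offset: −385 days → 5 March 2019.
Expiry of referenced patent VP-438160:
  Base: filing + 25 years → 8 January 2020.
  Interference Suspension Credit: +111 days → 28 April 2020.
  Applicant Delay Offset: −380 days → 14 April 2019.
Terminal disclaimer: VP-793857 expires on the earlier of 5 March 2019 and 14 April 2019.

March 5, 2019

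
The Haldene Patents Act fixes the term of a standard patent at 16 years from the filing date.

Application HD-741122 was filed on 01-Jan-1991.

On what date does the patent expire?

2007-01-01

Filing date + 16 years → 1 January 2007.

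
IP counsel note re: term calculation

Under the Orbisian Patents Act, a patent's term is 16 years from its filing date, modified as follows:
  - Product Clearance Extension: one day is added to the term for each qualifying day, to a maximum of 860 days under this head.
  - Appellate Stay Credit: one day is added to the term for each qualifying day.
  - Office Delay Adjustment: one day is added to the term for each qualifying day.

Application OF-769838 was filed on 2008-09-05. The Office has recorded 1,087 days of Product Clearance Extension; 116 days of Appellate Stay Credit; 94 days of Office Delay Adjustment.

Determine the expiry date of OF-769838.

2027-08-11

Base term: filing date + 16 years → 5 September 2024.
Product Clearance Extension: 1087 days claimed exceeds the 860-day cap, so +860 days → 13 January 2027.
Appellate Stay Credit: +116 days → 9 May 2027.
Office Delay Adjustment: +94 days → 11 August 2027.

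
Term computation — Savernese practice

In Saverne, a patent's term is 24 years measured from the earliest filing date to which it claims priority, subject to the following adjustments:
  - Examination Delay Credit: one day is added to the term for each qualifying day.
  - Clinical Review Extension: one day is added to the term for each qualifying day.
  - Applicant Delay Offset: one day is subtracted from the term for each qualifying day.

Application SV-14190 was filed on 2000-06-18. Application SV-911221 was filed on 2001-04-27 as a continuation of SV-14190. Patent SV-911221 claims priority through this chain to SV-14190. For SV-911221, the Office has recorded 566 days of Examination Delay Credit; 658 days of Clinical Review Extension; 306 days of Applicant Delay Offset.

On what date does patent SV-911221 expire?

December 23, 2026

Earliest priority filing: 18 June 2000.
Base term: 18 June 2000 + 24 years → 18 June 2024.
Examination Delay Credit: +566 days → 5 January 2026.
Clinical Review Extension: +658 days → 25 October 2027.
Applicant Delay Offset: −306 days → 23 December 2026.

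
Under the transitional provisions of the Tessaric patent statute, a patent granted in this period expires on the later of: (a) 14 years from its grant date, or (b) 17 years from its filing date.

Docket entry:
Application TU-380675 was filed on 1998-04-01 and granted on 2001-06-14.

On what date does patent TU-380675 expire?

June 14, 2015

(a) grant + 14 years → 14 June 2015.
(b) filing + 17 years → 1 April 2015.
Later of the two: 14 June 2015.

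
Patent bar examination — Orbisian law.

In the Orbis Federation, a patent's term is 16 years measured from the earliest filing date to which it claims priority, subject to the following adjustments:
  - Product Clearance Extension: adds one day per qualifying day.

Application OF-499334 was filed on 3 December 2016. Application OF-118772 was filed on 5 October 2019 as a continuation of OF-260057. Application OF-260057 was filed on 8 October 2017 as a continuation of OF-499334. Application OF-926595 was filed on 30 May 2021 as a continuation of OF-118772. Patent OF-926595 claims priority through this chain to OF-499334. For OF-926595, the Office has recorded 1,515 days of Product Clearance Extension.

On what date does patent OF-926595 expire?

2037-01-26

Earliest priority filing: 3 December 2016.
Base term: 3 December 2016 + 16 years → 3 December 2032.
Product Clearance Extension: +1515 days → 26 January 2037.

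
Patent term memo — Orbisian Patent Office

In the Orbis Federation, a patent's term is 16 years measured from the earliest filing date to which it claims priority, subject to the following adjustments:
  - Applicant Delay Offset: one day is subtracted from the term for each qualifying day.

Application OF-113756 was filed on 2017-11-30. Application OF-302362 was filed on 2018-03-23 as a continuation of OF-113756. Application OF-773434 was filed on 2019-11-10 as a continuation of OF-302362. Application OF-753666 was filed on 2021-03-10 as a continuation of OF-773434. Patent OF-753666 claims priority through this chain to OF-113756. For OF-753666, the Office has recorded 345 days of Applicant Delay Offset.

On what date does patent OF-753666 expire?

Earliest priority filing: 30 November 2017.
Base term: 30 November 2017 + 16 years → 30 November 2033.
Applicant Delay Offset: −345 days → 20 December 2032.

2032-12-20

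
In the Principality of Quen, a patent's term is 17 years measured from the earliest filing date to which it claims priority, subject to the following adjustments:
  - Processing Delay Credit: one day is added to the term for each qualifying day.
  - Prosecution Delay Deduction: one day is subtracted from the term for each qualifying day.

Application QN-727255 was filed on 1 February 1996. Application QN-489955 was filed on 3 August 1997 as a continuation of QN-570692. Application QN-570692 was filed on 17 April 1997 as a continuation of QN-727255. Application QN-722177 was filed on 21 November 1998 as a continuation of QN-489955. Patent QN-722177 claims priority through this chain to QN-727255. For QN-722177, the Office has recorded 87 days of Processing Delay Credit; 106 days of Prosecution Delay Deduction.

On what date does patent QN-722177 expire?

2013-01-13

Earliest priority filing: 1 February 1996.
Base term: 1 February 1996 + 17 years → 1 February 2013.
Processing Delay Credit: +87 days → 29 April 2013.
Prosecution Delay Deduction: −106 days → 13 January 2013.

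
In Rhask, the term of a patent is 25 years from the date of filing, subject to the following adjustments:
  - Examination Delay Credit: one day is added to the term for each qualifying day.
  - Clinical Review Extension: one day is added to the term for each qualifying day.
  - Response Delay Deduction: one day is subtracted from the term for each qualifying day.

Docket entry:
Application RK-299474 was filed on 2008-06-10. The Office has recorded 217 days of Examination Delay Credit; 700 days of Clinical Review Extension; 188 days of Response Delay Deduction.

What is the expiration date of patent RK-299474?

June 9, 2035

Base term: filing date + 25 years → 10 June 2033.
Examination Delay Credit: +217 days → 13 January 2034.
Clinical Review Extension: +700 days → 14 December 2035.
Response Delay Deduction: −188 days → 9 June 2035.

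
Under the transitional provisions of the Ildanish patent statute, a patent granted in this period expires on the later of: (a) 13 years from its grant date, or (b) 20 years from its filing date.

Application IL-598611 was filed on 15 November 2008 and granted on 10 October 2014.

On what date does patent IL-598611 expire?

2028-11-15

(a) grant + 13 years → 10 October 2027.
(b) filing + 20 years → 15 November 2028.
Later of the two: 15 November 2028.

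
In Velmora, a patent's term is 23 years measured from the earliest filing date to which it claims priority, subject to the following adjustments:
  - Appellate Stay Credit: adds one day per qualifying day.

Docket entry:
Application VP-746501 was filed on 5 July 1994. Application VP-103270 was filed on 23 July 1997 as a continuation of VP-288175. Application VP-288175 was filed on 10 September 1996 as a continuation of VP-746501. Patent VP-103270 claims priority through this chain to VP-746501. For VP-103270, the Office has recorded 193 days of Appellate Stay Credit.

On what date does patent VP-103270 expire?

January 14, 2018

Earliest priority filing: 5 July 1994.
Base term: 5 July 1994 + 23 years → 5 July 2017.
Appellate Stay Credit: +193 days → 14 January 2018.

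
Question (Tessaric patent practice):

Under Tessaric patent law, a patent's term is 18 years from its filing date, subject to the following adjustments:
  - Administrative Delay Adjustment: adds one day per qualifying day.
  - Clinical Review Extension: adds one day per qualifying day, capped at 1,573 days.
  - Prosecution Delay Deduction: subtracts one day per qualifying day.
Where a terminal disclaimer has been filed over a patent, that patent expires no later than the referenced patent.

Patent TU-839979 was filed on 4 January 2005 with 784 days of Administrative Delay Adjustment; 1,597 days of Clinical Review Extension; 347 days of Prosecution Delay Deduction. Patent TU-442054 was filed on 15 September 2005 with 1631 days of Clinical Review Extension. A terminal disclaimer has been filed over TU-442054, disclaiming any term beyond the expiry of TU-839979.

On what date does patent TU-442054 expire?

2028-01-05

Natural term of TU-442054:
  Base: filing + 18 years → 15 September 2023.
  Clinical Review Extension: 1631 days claimed exceeds the 1573-day cap, so +1573 days → 5 January 2028.
Expiry of referenced patent TU-839979:
  Base: filing + 18 years → 4 January 2023.
  Administrative Delay Adjustment: +784 days → 26 February 2025.
  Clinical Review Extension: 1597 days claimed exceeds the 1573-day cap, so +1573 days → 18 June 2029.
  Prosecution Delay Deduction: −347 days → 6 July 2028.
Terminal disclaimer: TU-442054 expires on the earlier of 5 January 2028 and 6 July 2028.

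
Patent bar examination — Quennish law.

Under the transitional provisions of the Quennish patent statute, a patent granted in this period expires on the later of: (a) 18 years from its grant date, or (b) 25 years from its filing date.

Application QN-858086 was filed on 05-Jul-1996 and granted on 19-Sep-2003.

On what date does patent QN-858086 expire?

September 19, 2021

(a) grant + 18 years → 19 September 2021.
(b) filing + 25 years → 5 July 2021.
Later of the two: 19 September 2021.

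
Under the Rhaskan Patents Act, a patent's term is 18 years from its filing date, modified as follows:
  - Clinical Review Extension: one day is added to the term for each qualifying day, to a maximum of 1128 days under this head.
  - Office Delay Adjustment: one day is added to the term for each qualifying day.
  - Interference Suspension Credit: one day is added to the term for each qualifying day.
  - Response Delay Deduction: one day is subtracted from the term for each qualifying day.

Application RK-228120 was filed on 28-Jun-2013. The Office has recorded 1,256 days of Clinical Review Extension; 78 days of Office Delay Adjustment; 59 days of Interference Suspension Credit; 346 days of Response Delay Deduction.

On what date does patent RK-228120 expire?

Base term: filing date + 18 years → 28 June 2031.
Clinical Review Extension: 1256 days claimed exceeds the 1128-day cap, so +1128 days → 30 July 2034.
Office Delay Adjustment: +78 days → 16 October 2034.
Interference Suspension Credit: +59 days → 14 December 2034.
Response Delay Deduction: −346 days → 2 January 2034.

January 2, 2034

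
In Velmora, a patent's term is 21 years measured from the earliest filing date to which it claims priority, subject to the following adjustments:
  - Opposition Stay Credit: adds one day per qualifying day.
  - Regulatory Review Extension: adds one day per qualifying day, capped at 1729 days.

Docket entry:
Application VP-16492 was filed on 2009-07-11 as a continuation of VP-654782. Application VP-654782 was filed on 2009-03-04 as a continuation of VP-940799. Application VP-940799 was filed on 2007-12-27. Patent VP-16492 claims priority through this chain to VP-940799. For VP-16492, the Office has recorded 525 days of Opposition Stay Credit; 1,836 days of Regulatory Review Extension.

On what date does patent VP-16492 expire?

2035-02-28

Earliest priority filing: 27 December 2007.
Base term: 27 December 2007 + 21 years → 27 December 2028.
Opposition Stay Credit: +525 days → 5 June 2030.
Regulatory Review Extension: 1836 days claimed exceeds the 1729-day cap, so +1729 days → 28 February 2035.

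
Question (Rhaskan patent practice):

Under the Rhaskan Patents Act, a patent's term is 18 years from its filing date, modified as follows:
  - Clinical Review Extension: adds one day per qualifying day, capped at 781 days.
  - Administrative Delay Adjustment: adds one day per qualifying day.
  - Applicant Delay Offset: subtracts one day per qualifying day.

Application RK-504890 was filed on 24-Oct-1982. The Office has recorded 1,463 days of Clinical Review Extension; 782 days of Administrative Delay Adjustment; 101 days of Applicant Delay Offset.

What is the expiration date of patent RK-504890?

Base term: filing date + 18 years → 24 October 2000.
Clinical Review Extension: 1463 days claimed exceeds the 781-day cap, so +781 days → 14 December 2002.
Administrative Delay Adjustment: +782 days → 3 February 2005.
Applicant Delay Offset: −101 days → 25 October 2004.

2004-10-25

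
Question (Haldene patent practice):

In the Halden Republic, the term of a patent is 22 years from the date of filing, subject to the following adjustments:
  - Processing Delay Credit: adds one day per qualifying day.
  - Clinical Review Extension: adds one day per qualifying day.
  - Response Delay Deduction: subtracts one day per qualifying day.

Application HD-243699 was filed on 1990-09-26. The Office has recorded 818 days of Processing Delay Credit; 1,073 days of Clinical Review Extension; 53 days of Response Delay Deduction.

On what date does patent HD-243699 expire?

October 8, 2017

Base term: filing date + 22 years → 26 September 2012.
Processing Delay Credit: +818 days → 23 December 2014.
Clinical Review Extension: +1073 days → 30 November 2017.
Response Delay Deduction: −53 days → 8 October 2017.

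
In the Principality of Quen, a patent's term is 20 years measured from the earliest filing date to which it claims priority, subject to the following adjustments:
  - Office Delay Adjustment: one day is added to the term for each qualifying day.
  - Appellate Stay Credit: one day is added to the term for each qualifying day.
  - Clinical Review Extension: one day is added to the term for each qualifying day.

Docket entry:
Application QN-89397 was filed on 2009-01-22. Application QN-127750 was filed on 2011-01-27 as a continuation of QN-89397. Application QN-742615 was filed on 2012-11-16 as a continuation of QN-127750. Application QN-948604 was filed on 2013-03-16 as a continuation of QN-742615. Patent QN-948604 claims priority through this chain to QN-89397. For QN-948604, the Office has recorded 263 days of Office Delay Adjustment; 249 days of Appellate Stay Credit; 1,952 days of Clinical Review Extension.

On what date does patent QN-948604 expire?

Earliest priority filing: 22 January 2009.
Base term: 22 January 2009 + 20 years → 22 January 2029.
Office Delay Adjustment: +263 days → 12 October 2029.
Appellate Stay Credit: +249 days → 18 June 2030.
Clinical Review Extension: +1952 days → 22 October 2035.

October 22, 2035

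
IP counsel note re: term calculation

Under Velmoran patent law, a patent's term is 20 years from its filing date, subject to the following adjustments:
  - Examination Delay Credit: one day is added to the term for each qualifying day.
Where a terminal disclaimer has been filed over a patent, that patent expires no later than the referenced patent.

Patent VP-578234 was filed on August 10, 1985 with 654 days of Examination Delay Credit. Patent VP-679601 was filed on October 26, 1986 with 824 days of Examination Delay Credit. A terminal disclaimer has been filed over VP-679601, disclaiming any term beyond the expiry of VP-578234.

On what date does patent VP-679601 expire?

Natural term of VP-679601:
  Base: filing + 20 years → 26 October 2006.
  Examination Delay Credit: +824 days → 27 January 2009.
Expiry of referenced patent VP-578234:
  Base: filing + 20 years → 10 August 2005.
  Examination Delay Credit: +654 days → 26 May 2007.
Terminal disclaimer: VP-679601 expires on the earlier of 27 January 2009 and 26 May 2007.

May 26, 2007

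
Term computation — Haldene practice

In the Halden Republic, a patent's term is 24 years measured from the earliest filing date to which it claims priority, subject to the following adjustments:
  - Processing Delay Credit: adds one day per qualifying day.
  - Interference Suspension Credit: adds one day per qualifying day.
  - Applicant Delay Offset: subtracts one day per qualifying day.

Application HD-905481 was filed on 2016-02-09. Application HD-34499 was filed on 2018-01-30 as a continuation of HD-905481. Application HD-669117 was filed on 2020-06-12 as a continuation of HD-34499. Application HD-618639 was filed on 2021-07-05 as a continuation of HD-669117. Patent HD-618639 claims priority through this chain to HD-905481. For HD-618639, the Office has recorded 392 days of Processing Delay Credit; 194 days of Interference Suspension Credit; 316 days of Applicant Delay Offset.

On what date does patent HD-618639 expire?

November 5, 2040

Earliest priority filing: 9 February 2016.
Base term: 9 February 2016 + 24 years → 9 February 2040.
Processing Delay Credit: +392 days → 7 March 2041.
Interference Suspension Credit: +194 days → 17 September 2041.
Applicant Delay Offset: −316 days → 5 November 2040.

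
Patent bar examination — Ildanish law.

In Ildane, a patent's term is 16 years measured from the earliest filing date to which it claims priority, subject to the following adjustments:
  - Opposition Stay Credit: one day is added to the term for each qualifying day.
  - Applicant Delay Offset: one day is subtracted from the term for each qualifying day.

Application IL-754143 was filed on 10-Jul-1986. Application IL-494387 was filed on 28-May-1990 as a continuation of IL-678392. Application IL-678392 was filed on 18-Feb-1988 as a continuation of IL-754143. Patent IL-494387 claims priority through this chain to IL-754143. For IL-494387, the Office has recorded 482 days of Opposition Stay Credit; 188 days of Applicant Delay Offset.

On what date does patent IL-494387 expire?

2003-04-30

Earliest priority filing: 10 July 1986.
Base term: 10 July 1986 + 16 years → 10 July 2002.
Opposition Stay Credit: +482 days → 4 November 2003.
Applicant Delay Offset: −188 days → 30 April 2003.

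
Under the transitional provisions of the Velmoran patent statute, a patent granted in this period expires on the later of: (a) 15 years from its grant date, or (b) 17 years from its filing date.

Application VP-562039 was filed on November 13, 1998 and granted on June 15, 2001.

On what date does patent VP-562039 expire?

2016-06-15

(a) grant + 15 years → 15 June 2016.
(b) filing + 17 years → 13 November 2015.
Later of the two: 15 June 2016.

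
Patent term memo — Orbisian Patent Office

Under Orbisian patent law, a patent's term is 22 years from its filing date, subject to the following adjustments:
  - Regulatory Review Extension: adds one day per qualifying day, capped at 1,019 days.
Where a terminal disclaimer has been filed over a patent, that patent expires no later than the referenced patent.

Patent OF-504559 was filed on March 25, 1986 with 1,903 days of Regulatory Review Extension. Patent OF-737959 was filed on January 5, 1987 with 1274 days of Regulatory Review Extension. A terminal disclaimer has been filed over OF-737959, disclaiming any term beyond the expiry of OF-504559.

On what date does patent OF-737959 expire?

Natural term of OF-737959:
  Base: filing + 22 years → 5 January 2009.
  Regulatory Review Extension: 1274 days claimed exceeds the 1019-day cap, so +1019 days → 21 October 2011.
Expiry of referenced patent OF-504559:
  Base: filing + 22 years → 25 March 2008.
  Regulatory Review Extension: 1903 days claimed exceeds the 1019-day cap, so +1019 days → 8 January 2011.
Terminal disclaimer: OF-737959 expires on the earlier of 21 October 2011 and 8 January 2011.

2011-01-08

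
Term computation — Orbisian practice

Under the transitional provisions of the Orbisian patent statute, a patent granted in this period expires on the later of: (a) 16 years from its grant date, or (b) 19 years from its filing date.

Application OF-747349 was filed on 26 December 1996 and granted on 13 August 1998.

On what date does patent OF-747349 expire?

2015-12-26

(a) grant + 16 years → 13 August 2014.
(b) filing + 19 years → 26 December 2015.
Later of the two: 26 December 2015.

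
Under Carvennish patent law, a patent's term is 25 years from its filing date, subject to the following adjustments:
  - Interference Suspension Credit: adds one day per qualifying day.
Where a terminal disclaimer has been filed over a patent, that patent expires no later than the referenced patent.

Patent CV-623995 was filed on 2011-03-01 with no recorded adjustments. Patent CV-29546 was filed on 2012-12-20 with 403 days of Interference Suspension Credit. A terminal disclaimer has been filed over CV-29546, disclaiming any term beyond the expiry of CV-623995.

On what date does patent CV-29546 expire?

Natural term of CV-29546:
  Base: filing + 25 years → 20 December 2037.
  Interference Suspension Credit: +403 days → 27 January 2039.
Expiry of referenced patent CV-623995:
  Base: filing + 25 years → 1 March 2036.
Terminal disclaimer: CV-29546 expires on the earlier of 27 January 2039 and 1 March 2036.

March 1, 2036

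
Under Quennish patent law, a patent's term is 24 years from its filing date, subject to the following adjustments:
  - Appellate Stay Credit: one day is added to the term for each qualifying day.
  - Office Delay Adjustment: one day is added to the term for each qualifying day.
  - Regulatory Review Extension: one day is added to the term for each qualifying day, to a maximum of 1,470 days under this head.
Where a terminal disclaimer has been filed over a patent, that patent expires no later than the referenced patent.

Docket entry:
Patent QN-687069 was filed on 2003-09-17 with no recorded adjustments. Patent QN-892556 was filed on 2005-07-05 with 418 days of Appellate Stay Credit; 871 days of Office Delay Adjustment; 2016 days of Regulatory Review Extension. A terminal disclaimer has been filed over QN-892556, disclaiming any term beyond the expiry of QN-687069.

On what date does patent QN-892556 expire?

Natural term of QN-892556:
  Base: filing + 24 years → 5 July 2029.
  Appellate Stay Credit: +418 days → 27 August 2030.
  Office Delay Adjustment: +871 days → 14 January 2033.
  Regulatory Review Extension: 2016 days claimed exceeds the 1470-day cap, so +1470 days → 23 January 2037.
Expiry of referenced patent QN-687069:
  Base: filing + 24 years → 17 September 2027.
Terminal disclaimer: QN-892556 expires on the earlier of 23 January 2037 and 17 September 2027.

2027-09-17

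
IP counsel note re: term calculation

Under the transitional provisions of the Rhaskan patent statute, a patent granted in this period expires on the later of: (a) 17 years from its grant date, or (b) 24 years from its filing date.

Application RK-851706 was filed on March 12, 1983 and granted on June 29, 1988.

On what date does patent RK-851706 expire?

March 12, 2007

(a) grant + 17 years → 29 June 2005.
(b) filing + 24 years → 12 March 2007.
Later of the two: 12 March 2007.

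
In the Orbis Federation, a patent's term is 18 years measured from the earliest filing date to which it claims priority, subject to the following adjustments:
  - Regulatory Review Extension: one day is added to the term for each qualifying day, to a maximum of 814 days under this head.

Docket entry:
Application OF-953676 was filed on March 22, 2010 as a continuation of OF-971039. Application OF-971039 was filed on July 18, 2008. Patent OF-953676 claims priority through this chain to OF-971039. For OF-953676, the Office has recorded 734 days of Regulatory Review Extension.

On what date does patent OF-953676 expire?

Earliest priority filing: 18 July 2008.
Base term: 18 July 2008 + 18 years → 18 July 2026.
Regulatory Review Extension: 734 days (within the 814-day cap) → +734 days → 21 July 2028.

July 21, 2028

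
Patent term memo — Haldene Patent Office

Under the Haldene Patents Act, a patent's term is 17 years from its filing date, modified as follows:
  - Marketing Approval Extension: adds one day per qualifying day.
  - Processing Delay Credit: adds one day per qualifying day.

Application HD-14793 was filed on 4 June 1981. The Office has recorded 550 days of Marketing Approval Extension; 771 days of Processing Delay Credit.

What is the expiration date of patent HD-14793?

January 15, 2002

Base term: filing date + 17 years → 4 June 1998.
Marketing Approval Extension: +550 days → 6 December 1999.
Processing Delay Credit: +771 days → 15 January 2002.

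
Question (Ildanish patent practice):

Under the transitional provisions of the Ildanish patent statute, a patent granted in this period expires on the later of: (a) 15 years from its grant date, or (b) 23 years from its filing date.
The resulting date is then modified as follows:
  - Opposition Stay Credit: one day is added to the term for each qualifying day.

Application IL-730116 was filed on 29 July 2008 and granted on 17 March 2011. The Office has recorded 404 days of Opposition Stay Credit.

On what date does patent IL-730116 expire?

(a) grant + 15 years → 17 March 2026.
(b) filing + 23 years → 29 July 2031.
Later of the two: 29 July 2031.
Opposition Stay Credit: +404 days → 5 September 2032.

September 5, 2032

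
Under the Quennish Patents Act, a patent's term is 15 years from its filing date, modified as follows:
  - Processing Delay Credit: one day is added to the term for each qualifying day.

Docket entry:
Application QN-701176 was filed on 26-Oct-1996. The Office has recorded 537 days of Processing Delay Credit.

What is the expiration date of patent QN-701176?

April 15, 2013

Base term: filing date + 15 years → 26 October 2011.
Processing Delay Credit: +537 days → 15 April 2013.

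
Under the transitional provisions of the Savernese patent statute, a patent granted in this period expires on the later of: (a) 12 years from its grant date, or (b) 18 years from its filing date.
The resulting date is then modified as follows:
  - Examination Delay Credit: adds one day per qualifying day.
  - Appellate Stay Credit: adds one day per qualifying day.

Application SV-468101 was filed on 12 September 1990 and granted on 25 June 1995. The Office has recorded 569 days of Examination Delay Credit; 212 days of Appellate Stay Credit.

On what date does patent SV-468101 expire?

November 2, 2010

(a) grant + 12 years → 25 June 2007.
(b) filing + 18 years → 12 September 2008.
Later of the two: 12 September 2008.
Examination Delay Credit: +569 days → 4 April 2010.
Appellate Stay Credit: +212 days → 2 November 2010.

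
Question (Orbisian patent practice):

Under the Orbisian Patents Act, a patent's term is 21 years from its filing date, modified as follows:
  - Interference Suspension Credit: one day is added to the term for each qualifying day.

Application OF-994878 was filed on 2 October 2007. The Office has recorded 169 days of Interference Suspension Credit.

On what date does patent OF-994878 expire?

Base term: filing date + 21 years → 2 October 2028.
Interference Suspension Credit: +169 days → 20 March 2029.

2029-03-20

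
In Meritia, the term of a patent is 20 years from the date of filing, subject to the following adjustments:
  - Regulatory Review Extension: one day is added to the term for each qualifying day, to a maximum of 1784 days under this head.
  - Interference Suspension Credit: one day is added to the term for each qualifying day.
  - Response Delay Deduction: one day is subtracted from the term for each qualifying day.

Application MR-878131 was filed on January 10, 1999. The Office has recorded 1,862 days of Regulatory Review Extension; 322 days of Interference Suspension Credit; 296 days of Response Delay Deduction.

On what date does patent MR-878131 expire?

Base term: filing date + 20 years → 10 January 2019.
Regulatory Review Extension: 1862 days claimed exceeds the 1784-day cap, so +1784 days → 29 November 2023.
Interference Suspension Credit: +322 days → 16 October 2024.
Response Delay Deduction: −296 days → 25 December 2023.

2023-12-25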